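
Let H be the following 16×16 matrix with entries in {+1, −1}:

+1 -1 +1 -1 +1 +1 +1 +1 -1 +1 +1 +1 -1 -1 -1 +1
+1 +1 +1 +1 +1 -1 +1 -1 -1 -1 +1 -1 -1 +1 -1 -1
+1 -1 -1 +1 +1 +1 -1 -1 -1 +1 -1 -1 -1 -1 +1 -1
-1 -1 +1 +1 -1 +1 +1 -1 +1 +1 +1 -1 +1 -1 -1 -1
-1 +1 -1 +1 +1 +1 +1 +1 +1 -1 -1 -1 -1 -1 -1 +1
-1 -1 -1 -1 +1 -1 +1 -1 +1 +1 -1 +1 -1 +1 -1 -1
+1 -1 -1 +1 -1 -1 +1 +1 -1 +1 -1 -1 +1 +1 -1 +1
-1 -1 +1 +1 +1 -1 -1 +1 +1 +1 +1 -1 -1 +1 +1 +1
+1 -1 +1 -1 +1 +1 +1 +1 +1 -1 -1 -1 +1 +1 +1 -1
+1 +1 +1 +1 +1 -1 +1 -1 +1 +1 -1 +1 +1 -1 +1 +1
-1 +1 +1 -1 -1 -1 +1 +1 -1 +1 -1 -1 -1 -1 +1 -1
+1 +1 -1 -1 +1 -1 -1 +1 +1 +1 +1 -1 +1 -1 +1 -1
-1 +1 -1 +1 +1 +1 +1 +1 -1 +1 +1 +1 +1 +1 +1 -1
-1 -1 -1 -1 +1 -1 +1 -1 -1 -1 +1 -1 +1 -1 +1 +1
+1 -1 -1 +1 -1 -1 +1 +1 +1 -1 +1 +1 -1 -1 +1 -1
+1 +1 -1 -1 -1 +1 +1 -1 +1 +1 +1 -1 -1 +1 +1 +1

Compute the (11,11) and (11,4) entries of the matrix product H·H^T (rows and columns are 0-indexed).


Row 4 of H: [-1, 1, -1, 1, 1, 1, 1, 1, 1, -1, -1, -1, -1, -1, -1, 1].
Row 11 of H: [1, 1, -1, -1, 1, -1, -1, 1, 1, 1, 1, -1, 1, -1, 1, -1].
(H·H^T)[11][11] = Σ_j H[11][j]·H[11][j] = (1)² + (1)² + (-1)² + (-1)² + (1)² + (-1)² + (-1)² + (1)² + (1)² + (1)² + (1)² + (-1)² + (1)² + (-1)² + (1)² + (-1)² = 1 + 1 + 1 + 1 + 1 + 1 + 1 + 1 + 1 + 1 + 1 + 1 + 1 + 1 + 1 + 1 = 16.
(H·H^T)[11][4] = Σ_j H[11][j]·H[4][j] = (1)·(-1) + (1)·(1) + (-1)·(-1) + (-1)·(1) + (1)·(1) + (-1)·(1) + (-1)·(1) + (1)·(1) + (1)·(1) + (1)·(-1) + (1)·(-1) + (-1)·(-1) + (1)·(-1) + (-1)·(-1) + (1)·(-1) + (-1)·(1) = -1 + 1 + 1 + -1 + 1 + -1 + -1 + 1 + 1 + -1 + -1 + 1 + -1 + 1 + -1 + -1 = -2.
Rows 11 and 4 are not orthogonal (dot product = -2 ≠ 0), so H is not a Hadamard matrix.

(11,11) entry = 16; (11,4) entry = -2.


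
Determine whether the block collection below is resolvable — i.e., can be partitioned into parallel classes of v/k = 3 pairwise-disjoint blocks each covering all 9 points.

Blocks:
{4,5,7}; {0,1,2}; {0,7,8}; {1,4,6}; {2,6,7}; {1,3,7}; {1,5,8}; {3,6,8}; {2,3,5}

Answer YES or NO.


v = 9, block size k = 3, number of blocks = 9.
For resolvability, blocks must partition into parallel classes of size v/k = 3.
Total blocks must therefore be a multiple of 3: 9 = 3·3 + 0 ⇒ divisible ✓.
Consider block {2,6,7}. The only other block(s) in the collection disjoint from it are {1,5,8} — just 1 block(s). Any parallel class containing {2,6,7} would need 2 other blocks each disjoint from it, so no parallel class of size 3 can contain {2,6,7}.
Since every block must belong to some parallel class in a resolution, the collection cannot be partitioned into parallel classes.
Resolvable? NO.

NO


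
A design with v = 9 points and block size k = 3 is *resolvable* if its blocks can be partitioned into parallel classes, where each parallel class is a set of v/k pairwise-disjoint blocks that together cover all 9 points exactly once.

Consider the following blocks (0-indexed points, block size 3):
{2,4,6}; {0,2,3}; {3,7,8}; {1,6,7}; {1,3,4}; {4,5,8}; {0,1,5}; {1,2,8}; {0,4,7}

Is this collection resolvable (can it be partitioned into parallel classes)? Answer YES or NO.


v = 9, block size k = 3, number of blocks = 9.
For resolvability, blocks must partition into parallel classes of size v/k = 3.
Total blocks must therefore be a multiple of 3: 9 = 3·3 + 0 ⇒ divisible ✓.
Consider block {1,3,4}. It intersects every other block in the collection, so no parallel class of size 3 can contain it.
Since every block must belong to some parallel class in a resolution, the collection cannot be partitioned into parallel classes.
Resolvable? NO.

NO


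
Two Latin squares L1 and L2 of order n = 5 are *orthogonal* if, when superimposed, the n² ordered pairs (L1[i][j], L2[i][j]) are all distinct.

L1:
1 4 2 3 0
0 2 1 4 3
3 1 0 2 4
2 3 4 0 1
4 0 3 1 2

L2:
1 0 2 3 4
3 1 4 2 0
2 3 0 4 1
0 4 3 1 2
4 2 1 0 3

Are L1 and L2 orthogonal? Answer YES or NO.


Form the n² = 25 superimposed pairs (L1[i][j], L2[i][j]), row by row (rows and columns indexed from 0):
row 0: (1,1) (4,0) (2,2) (3,3) (0,4)
row 1: (0,3) (2,1) (1,4) (4,2) (3,0)
row 2: (3,2) (1,3) (0,0) (2,4) (4,1)
row 3: (2,0) (3,4) (4,3) (0,1) (1,2)
row 4: (4,4) (0,2) (3,1) (1,0) (2,3)
Orthogonality requires all 25 pairs distinct.
Check by first coordinate: for each symbol s of L1, list the L2 entries in the n cells where L1 = s; they must all differ.
  L1 = 0: L2 entries (in reading order) 4, 3, 0, 1, 2 — all 5 distinct ✓
  L1 = 1: L2 entries (in reading order) 1, 4, 3, 2, 0 — all 5 distinct ✓
  L1 = 2: L2 entries (in reading order) 2, 1, 4, 0, 3 — all 5 distinct ✓
  L1 = 3: L2 entries (in reading order) 3, 0, 2, 4, 1 — all 5 distinct ✓
  L1 = 4: L2 entries (in reading order) 0, 2, 1, 3, 4 — all 5 distinct ✓
Every symbol of L1 meets every symbol of L2 exactly once, so all 25 pairs are distinct (25 of 25).
Conclusion: YES.

YES


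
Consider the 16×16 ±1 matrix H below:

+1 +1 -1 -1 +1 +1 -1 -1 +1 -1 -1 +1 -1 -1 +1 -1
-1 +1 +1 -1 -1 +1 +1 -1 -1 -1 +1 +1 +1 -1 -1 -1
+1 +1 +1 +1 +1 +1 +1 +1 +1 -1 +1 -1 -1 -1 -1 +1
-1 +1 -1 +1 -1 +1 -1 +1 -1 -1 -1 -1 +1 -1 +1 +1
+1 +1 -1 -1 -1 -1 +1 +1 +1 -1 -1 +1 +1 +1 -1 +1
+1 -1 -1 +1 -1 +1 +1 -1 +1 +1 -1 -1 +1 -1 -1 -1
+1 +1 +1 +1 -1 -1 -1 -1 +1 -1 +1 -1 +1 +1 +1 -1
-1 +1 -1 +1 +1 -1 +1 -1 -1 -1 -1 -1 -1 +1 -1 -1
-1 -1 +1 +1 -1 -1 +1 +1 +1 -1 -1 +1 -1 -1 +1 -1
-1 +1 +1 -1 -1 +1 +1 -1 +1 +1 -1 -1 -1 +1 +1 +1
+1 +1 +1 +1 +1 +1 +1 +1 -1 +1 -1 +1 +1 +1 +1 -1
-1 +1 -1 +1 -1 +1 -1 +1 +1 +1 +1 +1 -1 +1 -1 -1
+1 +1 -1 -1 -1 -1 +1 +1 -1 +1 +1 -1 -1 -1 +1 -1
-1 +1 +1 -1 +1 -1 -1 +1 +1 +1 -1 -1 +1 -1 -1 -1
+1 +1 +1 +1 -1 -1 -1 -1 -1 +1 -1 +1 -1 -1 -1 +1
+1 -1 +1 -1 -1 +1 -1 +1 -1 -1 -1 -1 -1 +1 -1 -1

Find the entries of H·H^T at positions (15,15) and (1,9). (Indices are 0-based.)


Row 1 of H: [-1, 1, 1, -1, -1, 1, 1, -1, -1, -1, 1, 1, 1, -1, -1, -1].
Row 9 of H: [-1, 1, 1, -1, -1, 1, 1, -1, 1, 1, -1, -1, -1, 1, 1, 1].
Row 15 of H: [1, -1, 1, -1, -1, 1, -1, 1, -1, -1, -1, -1, -1, 1, -1, -1].
(H·H^T)[15][15] = Σ_j H[15][j]·H[15][j] = (1)² + (-1)² + (1)² + (-1)² + (-1)² + (1)² + (-1)² + (1)² + (-1)² + (-1)² + (-1)² + (-1)² + (-1)² + (1)² + (-1)² + (-1)² = 1 + 1 + 1 + 1 + 1 + 1 + 1 + 1 + 1 + 1 + 1 + 1 + 1 + 1 + 1 + 1 = 16.
(H·H^T)[1][9] = Σ_j H[1][j]·H[9][j] = (-1)·(-1) + (1)·(1) + (1)·(1) + (-1)·(-1) + (-1)·(-1) + (1)·(1) + (1)·(1) + (-1)·(-1) + (-1)·(1) + (-1)·(1) + (1)·(-1) + (1)·(-1) + (1)·(-1) + (-1)·(1) + (-1)·(1) + (-1)·(1) = 1 + 1 + 1 + 1 + 1 + 1 + 1 + 1 + -1 + -1 + -1 + -1 + -1 + -1 + -1 + -1 = 0.
So rows 1 and 9 are orthogonal; the diagonal entry equals n = 16.

(15,15) entry = 16; (1,9) entry = 0.


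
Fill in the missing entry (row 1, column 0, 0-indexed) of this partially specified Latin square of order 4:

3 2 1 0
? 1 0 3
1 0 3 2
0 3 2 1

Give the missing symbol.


Row 1 contains symbols [0, 1, 3] — missing [2].
Column 0 contains symbols [0, 1, 3] — missing [2].
The missing symbol must appear in both missing sets; intersection = [2].
Therefore the hidden value is 2.

Missing value = 2.


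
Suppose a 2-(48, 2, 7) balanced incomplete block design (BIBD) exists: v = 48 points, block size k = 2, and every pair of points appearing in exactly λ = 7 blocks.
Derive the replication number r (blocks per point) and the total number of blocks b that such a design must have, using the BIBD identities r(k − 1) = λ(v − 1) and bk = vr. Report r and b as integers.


Any 2-(v, k, λ) BIBD satisfies two necessary conditions:
  (i)  Each point sits in r blocks, and counting incidences through any fixed point gives r(k − 1) = λ(v − 1), so r = λ(v − 1)/(k − 1).
  (ii) Total incidences bk = vr, so b = vr/k.
Step 1: r = λ(v − 1)/(k − 1) = 7·(48 − 1)/(2 − 1) = 7·47/1 = 329/1 = 329.
Step 2: b = vr/k = 48·329/2 = 15792/2 = 7896.
Check integrality: r = 329 ∈ Z ✓, b = 7896 ∈ Z ✓.
(These identities are necessary conditions: they determine r and b for any design with these parameters, but do not by themselves prove that one exists.)

r = 329, b = 7896.


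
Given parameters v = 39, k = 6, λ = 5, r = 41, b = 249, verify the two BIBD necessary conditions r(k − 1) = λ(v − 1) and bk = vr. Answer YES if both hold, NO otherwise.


Condition (i): r(k − 1) = 41·5 = 205; λ(v − 1) = 5·38 = 190. Match? NO.
Condition (ii): bk = 249·6 = 1494; vr = 39·41 = 1599. Match? NO.
Both conditions hold? NO.

NO


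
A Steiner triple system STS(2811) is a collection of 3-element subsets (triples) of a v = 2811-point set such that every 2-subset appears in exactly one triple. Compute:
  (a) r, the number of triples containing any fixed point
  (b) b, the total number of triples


An STS(v) is a 2-(v, 3, 1) BIBD: block size k = 3, λ = 1.
Replication: r(k − 1) = λ(v − 1) ⇒ r·2 = 2811 − 1 = 2810 ⇒ r = 1405.
Block count: b = v(v − 1)/6 = 2811·2810/6 = 7898910/6 = 1316485.

r = 1405, b = 1316485.


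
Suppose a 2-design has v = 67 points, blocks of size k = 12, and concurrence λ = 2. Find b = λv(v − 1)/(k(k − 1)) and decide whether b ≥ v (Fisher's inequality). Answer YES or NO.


r = λ(v − 1)/(k − 1) = 2·66/11 = 12.
b = vr/k = 67·12/12 = 67.
Fisher's inequality: b ≥ v ⇔ 67 ≥ 67? YES.

YES


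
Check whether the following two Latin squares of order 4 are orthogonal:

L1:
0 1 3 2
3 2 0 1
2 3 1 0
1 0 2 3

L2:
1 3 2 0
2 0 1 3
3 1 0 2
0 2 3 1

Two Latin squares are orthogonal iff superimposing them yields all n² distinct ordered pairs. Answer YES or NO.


Form the n² = 16 superimposed pairs (L1[i][j], L2[i][j]), row by row (rows and columns indexed from 0):
row 0: (0,1) (1,3) (3,2) (2,0)
row 1: (3,2) (2,0) (0,1) (1,3)
row 2: (2,3) (3,1) (1,0) (0,2)
row 3: (1,0) (0,2) (2,3) (3,1)
Orthogonality requires all 16 pairs distinct.
But the pair (3,2) repeats: cell (0,2) has L1 = 3, L2 = 2, and cell (1,0) has L1 = 3, L2 = 2.
A repeated pair means some other pair never occurs (only 8 distinct pairs out of 16), so the squares are not orthogonal.
Conclusion: NO.

NO


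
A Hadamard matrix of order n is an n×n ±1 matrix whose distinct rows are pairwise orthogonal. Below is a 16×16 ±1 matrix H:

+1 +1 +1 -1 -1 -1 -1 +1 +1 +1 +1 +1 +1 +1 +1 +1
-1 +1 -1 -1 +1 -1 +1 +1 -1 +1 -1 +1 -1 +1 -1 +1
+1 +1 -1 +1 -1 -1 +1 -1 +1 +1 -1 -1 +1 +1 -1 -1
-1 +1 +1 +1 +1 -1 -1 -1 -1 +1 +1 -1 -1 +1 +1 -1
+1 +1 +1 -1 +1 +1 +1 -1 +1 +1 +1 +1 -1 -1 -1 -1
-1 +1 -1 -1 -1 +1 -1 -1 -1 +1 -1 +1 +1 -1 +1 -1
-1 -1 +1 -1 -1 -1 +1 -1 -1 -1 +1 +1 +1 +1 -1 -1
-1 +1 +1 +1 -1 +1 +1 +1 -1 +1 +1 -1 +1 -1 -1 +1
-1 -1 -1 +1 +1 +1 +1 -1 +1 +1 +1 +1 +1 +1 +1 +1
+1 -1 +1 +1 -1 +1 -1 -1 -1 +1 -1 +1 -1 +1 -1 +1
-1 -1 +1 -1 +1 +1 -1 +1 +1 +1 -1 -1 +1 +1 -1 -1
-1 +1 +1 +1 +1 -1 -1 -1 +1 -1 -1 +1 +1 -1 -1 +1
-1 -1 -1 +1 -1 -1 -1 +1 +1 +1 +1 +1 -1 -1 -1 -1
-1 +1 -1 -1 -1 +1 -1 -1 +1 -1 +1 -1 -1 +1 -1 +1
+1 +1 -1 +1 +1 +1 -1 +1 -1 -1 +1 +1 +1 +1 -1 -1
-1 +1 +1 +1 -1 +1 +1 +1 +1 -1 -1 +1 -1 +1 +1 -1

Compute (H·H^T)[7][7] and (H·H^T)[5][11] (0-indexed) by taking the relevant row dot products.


Row 5 of H: [-1, 1, -1, -1, -1, 1, -1, -1, -1, 1, -1, 1, 1, -1, 1, -1].
Row 7 of H: [-1, 1, 1, 1, -1, 1, 1, 1, -1, 1, 1, -1, 1, -1, -1, 1].
Row 11 of H: [-1, 1, 1, 1, 1, -1, -1, -1, 1, -1, -1, 1, 1, -1, -1, 1].
(H·H^T)[7][7] = Σ_j H[7][j]·H[7][j] = (-1)² + (1)² + (1)² + (1)² + (-1)² + (1)² + (1)² + (1)² + (-1)² + (1)² + (1)² + (-1)² + (1)² + (-1)² + (-1)² + (1)² = 1 + 1 + 1 + 1 + 1 + 1 + 1 + 1 + 1 + 1 + 1 + 1 + 1 + 1 + 1 + 1 = 16.
(H·H^T)[5][11] = Σ_j H[5][j]·H[11][j] = (-1)·(-1) + (1)·(1) + (-1)·(1) + (-1)·(1) + (-1)·(1) + (1)·(-1) + (-1)·(-1) + (-1)·(-1) + (-1)·(1) + (1)·(-1) + (-1)·(-1) + (1)·(1) + (1)·(1) + (-1)·(-1) + (1)·(-1) + (-1)·(1) = 1 + 1 + -1 + -1 + -1 + -1 + 1 + 1 + -1 + -1 + 1 + 1 + 1 + 1 + -1 + -1 = 0.
So rows 5 and 11 are orthogonal; the diagonal entry equals n = 16.

(7,7) entry = 16; (5,11) entry = 0.


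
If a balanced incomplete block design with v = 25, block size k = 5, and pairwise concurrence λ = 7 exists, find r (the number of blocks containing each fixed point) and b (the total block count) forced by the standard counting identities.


Any 2-(v, k, λ) BIBD satisfies two necessary conditions:
  (i)  Each point sits in r blocks, and counting incidences through any fixed point gives r(k − 1) = λ(v − 1), so r = λ(v − 1)/(k − 1).
  (ii) Total incidences bk = vr, so b = vr/k.
Step 1: r = λ(v − 1)/(k − 1) = 7·(25 − 1)/(5 − 1) = 7·24/4 = 168/4 = 42.
Step 2: b = vr/k = 25·42/5 = 1050/5 = 210.
Check integrality: r = 42 ∈ Z ✓, b = 210 ∈ Z ✓.
(These identities are necessary conditions: they determine r and b for any design with these parameters, but do not by themselves prove that one exists.)

r = 42, b = 210.


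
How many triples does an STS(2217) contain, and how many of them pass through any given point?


An STS(v) is a 2-(v, 3, 1) BIBD: block size k = 3, λ = 1.
Replication: r(k − 1) = λ(v − 1) ⇒ r·2 = 2217 − 1 = 2216 ⇒ r = 1108.
Block count: bk = vr ⇒ b·3 = 2217·1108 = 2456436 ⇒ b = 818812.
(Check via b = v(v − 1)/6 = 2217·2216/6 = 4912872/6 = 818812.)

r = 1108, b = 818812.


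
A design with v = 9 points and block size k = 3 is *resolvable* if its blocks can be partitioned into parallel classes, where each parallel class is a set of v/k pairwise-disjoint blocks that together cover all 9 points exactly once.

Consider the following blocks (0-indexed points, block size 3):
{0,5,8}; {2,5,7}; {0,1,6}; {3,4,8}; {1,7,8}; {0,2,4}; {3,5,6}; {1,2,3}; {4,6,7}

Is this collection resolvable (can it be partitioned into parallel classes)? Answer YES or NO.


v = 9, block size k = 3, number of blocks = 9.
For resolvability, blocks must partition into parallel classes of size v/k = 3.
Total blocks must therefore be a multiple of 3: 9 = 3·3 + 0 ⇒ divisible ✓.
Greedy packing gives 3 candidate class(es). Each should be a full parallel class (size 3, covers all 9 points).
  Class 1 (3 blocks): {0,5,8}; {1,2,3}; {4,6,7}. Points covered: [0, 1, 2, 3, 4, 5, 6, 7, 8].
  Class 2 (3 blocks): {2,5,7}; {0,1,6}; {3,4,8}. Points covered: [0, 1, 2, 3, 4, 5, 6, 7, 8].
  Class 3 (3 blocks): {1,7,8}; {0,2,4}; {3,5,6}. Points covered: [0, 1, 2, 3, 4, 5, 6, 7, 8].
All classes full (size 3)? YES. All classes cover every point? YES.
Resolvable? YES.

YES


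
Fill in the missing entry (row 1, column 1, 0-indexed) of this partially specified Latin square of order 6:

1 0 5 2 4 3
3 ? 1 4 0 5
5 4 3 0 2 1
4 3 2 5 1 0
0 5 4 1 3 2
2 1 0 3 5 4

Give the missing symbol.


Row 1 contains symbols [0, 1, 3, 4, 5] — missing [2].
Column 1 contains symbols [0, 1, 3, 4, 5] — missing [2].
The missing symbol must appear in both missing sets; intersection = [2].
Therefore the hidden value is 2.

Missing value = 2.


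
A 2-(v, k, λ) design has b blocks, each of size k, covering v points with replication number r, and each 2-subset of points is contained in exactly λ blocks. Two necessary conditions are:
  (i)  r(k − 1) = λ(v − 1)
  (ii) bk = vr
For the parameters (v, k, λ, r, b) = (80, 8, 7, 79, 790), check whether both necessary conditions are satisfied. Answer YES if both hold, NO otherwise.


Condition (i): r(k − 1) = 79·7 = 553; λ(v − 1) = 7·79 = 553. Match? YES.
Condition (ii): bk = 790·8 = 6320; vr = 80·79 = 6320. Match? YES.
Both conditions hold? YES.

YES


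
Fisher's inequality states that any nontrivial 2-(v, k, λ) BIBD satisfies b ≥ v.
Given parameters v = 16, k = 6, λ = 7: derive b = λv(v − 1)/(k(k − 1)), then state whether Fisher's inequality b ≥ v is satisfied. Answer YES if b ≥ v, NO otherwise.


b = λv(v − 1)/(k(k − 1)) = 7·16·15/(6·5) = 1680/30 = 56.
Compare with v = 16: b ≥ v, so Fisher's inequality holds.

YES


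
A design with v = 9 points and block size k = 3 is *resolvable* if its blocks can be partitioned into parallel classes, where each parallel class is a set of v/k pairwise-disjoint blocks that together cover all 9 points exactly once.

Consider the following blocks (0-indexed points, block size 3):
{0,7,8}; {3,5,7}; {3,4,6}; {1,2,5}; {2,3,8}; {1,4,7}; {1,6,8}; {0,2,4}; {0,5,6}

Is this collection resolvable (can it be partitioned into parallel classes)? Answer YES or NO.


v = 9, block size k = 3, number of blocks = 9.
For resolvability, blocks must partition into parallel classes of size v/k = 3.
Total blocks must therefore be a multiple of 3: 9 = 3·3 + 0 ⇒ divisible ✓.
Greedy packing gives 3 candidate class(es). Each should be a full parallel class (size 3, covers all 9 points).
  Class 1 (3 blocks): {0,7,8}; {3,4,6}; {1,2,5}. Points covered: [0, 1, 2, 3, 4, 5, 6, 7, 8].
  Class 2 (3 blocks): {3,5,7}; {1,6,8}; {0,2,4}. Points covered: [0, 1, 2, 3, 4, 5, 6, 7, 8].
  Class 3 (3 blocks): {2,3,8}; {1,4,7}; {0,5,6}. Points covered: [0, 1, 2, 3, 4, 5, 6, 7, 8].
All classes full (size 3)? YES. All classes cover every point? YES.
Resolvable? YES.

YES


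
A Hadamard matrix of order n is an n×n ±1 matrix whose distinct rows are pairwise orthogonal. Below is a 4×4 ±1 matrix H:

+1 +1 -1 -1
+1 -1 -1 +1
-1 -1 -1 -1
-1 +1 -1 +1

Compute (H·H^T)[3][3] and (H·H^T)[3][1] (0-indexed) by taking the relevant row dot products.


Row 1 of H: [1, -1, -1, 1].
Row 3 of H: [-1, 1, -1, 1].
(H·H^T)[3][3] = Σ_j H[3][j]·H[3][j] = (-1)² + (1)² + (-1)² + (1)² = 1 + 1 + 1 + 1 = 4.
(H·H^T)[3][1] = Σ_j H[3][j]·H[1][j] = (-1)·(1) + (1)·(-1) + (-1)·(-1) + (1)·(1) = -1 + -1 + 1 + 1 = 0.
So rows 3 and 1 are orthogonal; the diagonal entry equals n = 4.

(3,3) entry = 4; (3,1) entry = 0.


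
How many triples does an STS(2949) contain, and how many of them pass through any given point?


An STS(v) is a 2-(v, 3, 1) BIBD: block size k = 3, λ = 1.
Replication: r(k − 1) = λ(v − 1) ⇒ r·2 = 2949 − 1 = 2948 ⇒ r = 1474.
Block count: bk = vr ⇒ b·3 = 2949·1474 = 4346826 ⇒ b = 1448942.
(Check via b = v(v − 1)/6 = 2949·2948/6 = 8693652/6 = 1448942.)

r = 1474, b = 1448942.


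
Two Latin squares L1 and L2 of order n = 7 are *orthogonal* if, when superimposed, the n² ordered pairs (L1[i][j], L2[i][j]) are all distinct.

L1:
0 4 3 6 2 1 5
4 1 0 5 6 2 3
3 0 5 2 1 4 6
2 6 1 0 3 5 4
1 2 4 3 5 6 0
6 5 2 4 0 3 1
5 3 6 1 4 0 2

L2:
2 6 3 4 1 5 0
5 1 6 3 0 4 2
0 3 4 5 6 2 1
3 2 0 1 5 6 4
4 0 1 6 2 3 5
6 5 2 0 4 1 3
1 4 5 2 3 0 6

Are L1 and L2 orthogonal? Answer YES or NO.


Form the n² = 49 superimposed pairs (L1[i][j], L2[i][j]), row by row (rows and columns indexed from 0):
row 0: (0,2) (4,6) (3,3) (6,4) (2,1) (1,5) (5,0)
row 1: (4,5) (1,1) (0,6) (5,3) (6,0) (2,4) (3,2)
row 2: (3,0) (0,3) (5,4) (2,5) (1,6) (4,2) (6,1)
row 3: (2,3) (6,2) (1,0) (0,1) (3,5) (5,6) (4,4)
row 4: (1,4) (2,0) (4,1) (3,6) (5,2) (6,3) (0,5)
row 5: (6,6) (5,5) (2,2) (4,0) (0,4) (3,1) (1,3)
row 6: (5,1) (3,4) (6,5) (1,2) (4,3) (0,0) (2,6)
Orthogonality requires all 49 pairs distinct.
Check by first coordinate: for each symbol s of L1, list the L2 entries in the n cells where L1 = s; they must all differ.
  L1 = 0: L2 entries (in reading order) 2, 6, 3, 1, 5, 4, 0 — all 7 distinct ✓
  L1 = 1: L2 entries (in reading order) 5, 1, 6, 0, 4, 3, 2 — all 7 distinct ✓
  L1 = 2: L2 entries (in reading order) 1, 4, 5, 3, 0, 2, 6 — all 7 distinct ✓
  L1 = 3: L2 entries (in reading order) 3, 2, 0, 5, 6, 1, 4 — all 7 distinct ✓
  L1 = 4: L2 entries (in reading order) 6, 5, 2, 4, 1, 0, 3 — all 7 distinct ✓
  L1 = 5: L2 entries (in reading order) 0, 3, 4, 6, 2, 5, 1 — all 7 distinct ✓
  L1 = 6: L2 entries (in reading order) 4, 0, 1, 2, 3, 6, 5 — all 7 distinct ✓
Every symbol of L1 meets every symbol of L2 exactly once, so all 49 pairs are distinct (49 of 49).
Conclusion: YES.

YES


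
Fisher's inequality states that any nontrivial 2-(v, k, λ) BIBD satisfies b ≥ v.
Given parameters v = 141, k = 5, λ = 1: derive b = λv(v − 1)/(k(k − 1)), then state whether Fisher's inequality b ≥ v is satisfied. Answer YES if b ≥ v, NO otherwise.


b = λv(v − 1)/(k(k − 1)) = 1·141·140/(5·4) = 19740/20 = 987.
Compare with v = 141: b ≥ v, so Fisher's inequality holds.

YES


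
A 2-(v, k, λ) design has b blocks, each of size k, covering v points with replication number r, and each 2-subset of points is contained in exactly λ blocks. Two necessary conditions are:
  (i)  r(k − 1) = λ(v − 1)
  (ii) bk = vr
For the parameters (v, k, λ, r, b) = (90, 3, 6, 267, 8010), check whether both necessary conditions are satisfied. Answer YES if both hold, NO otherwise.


Condition (i): r(k − 1) = 267·2 = 534; λ(v − 1) = 6·89 = 534. Match? YES.
Condition (ii): bk = 8010·3 = 24030; vr = 90·267 = 24030. Match? YES.
Both conditions hold? YES.

YES


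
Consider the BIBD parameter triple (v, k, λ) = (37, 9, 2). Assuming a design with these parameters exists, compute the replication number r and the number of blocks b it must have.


Any 2-(v, k, λ) BIBD satisfies two necessary conditions:
  (i)  Each point sits in r blocks, and counting incidences through any fixed point gives r(k − 1) = λ(v − 1), so r = λ(v − 1)/(k − 1).
  (ii) Total incidences bk = vr, so b = vr/k.
Step 1: r = λ(v − 1)/(k − 1) = 2·(37 − 1)/(9 − 1) = 2·36/8 = 72/8 = 9.
Step 2: b = vr/k = 37·9/9 = 333/9 = 37.
Check integrality: r = 9 ∈ Z ✓, b = 37 ∈ Z ✓.
(These identities are necessary conditions: they determine r and b for any design with these parameters, but do not by themselves prove that one exists.)

r = 9, b = 37.


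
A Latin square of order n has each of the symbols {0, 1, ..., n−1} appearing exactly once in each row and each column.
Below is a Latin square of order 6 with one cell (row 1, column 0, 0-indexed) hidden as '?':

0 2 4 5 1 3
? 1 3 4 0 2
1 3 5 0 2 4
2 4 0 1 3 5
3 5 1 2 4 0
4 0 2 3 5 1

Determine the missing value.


Row 1 contains symbols [0, 1, 2, 3, 4] — missing [5].
Column 0 contains symbols [0, 1, 2, 3, 4] — missing [5].
The missing symbol must appear in both missing sets; intersection = [5].
Therefore the hidden value is 5.

Missing value = 5.


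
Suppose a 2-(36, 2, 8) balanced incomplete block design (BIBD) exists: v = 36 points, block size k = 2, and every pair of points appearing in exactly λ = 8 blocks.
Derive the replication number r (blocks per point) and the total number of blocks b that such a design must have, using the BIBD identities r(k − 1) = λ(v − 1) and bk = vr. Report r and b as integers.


Any 2-(v, k, λ) BIBD satisfies two necessary conditions:
  (i)  Each point sits in r blocks, and counting incidences through any fixed point gives r(k − 1) = λ(v − 1), so r = λ(v − 1)/(k − 1).
  (ii) Total incidences bk = vr, so b = vr/k.
Step 1: r = λ(v − 1)/(k − 1) = 8·(36 − 1)/(2 − 1) = 8·35/1 = 280/1 = 280.
Step 2: b = vr/k = 36·280/2 = 10080/2 = 5040.
Check integrality: r = 280 ∈ Z ✓, b = 5040 ∈ Z ✓.
(These identities are necessary conditions: they determine r and b for any design with these parameters, but do not by themselves prove that one exists.)

r = 280, b = 5040.


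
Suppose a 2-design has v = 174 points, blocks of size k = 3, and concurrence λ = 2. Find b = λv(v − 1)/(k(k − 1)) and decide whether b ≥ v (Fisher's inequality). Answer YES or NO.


r = λ(v − 1)/(k − 1) = 2·173/2 = 173.
b = vr/k = 174·173/3 = 10034.
Fisher's inequality: b ≥ v ⇔ 10034 ≥ 174? YES.

YES


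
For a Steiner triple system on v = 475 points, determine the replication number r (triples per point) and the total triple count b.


An STS(v) is a 2-(v, 3, 1) BIBD: block size k = 3, λ = 1.
Replication: r(k − 1) = λ(v − 1) ⇒ r·2 = 475 − 1 = 474 ⇒ r = 237.
Block count: bk = vr ⇒ b·3 = 475·237 = 112575 ⇒ b = 37525.

r = 237, b = 37525.


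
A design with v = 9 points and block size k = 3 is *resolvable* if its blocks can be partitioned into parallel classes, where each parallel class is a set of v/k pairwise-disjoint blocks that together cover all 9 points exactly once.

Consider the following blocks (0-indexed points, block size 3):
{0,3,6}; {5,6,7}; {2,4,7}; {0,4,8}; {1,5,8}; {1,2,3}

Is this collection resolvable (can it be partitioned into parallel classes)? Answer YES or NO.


v = 9, block size k = 3, number of blocks = 6.
For resolvability, blocks must partition into parallel classes of size v/k = 3.
Total blocks must therefore be a multiple of 3: 6 = 3·2 + 0 ⇒ divisible ✓.
Greedy packing gives 2 candidate class(es). Each should be a full parallel class (size 3, covers all 9 points).
  Class 1 (3 blocks): {0,3,6}; {2,4,7}; {1,5,8}. Points covered: [0, 1, 2, 3, 4, 5, 6, 7, 8].
  Class 2 (3 blocks): {5,6,7}; {0,4,8}; {1,2,3}. Points covered: [0, 1, 2, 3, 4, 5, 6, 7, 8].
All classes full (size 3)? YES. All classes cover every point? YES.
Resolvable? YES.

YES


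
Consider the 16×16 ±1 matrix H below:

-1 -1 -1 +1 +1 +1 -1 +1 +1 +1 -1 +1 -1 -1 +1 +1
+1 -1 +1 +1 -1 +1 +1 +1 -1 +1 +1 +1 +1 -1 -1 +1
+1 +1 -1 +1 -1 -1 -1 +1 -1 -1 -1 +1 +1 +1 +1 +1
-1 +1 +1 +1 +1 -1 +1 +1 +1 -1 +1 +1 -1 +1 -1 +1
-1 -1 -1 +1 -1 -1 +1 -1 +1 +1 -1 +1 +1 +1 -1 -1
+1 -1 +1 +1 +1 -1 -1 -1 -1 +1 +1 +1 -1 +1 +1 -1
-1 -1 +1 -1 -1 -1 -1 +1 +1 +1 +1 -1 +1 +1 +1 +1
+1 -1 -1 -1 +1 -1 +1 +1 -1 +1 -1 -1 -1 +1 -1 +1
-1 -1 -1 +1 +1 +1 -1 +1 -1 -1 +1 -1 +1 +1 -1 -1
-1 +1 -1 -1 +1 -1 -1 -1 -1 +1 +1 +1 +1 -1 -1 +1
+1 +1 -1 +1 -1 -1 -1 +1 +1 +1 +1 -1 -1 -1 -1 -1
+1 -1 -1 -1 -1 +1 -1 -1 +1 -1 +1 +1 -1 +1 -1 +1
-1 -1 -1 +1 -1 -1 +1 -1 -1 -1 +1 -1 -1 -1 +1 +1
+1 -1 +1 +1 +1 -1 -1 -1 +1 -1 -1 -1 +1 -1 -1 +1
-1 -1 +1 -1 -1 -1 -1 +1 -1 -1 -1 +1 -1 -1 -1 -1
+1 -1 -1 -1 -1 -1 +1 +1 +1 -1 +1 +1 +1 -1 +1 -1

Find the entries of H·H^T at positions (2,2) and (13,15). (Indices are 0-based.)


Row 2 of H: [1, 1, -1, 1, -1, -1, -1, 1, -1, -1, -1, 1, 1, 1, 1, 1].
Row 13 of H: [1, -1, 1, 1, 1, -1, -1, -1, 1, -1, -1, -1, 1, -1, -1, 1].
Row 15 of H: [1, -1, -1, -1, -1, -1, 1, 1, 1, -1, 1, 1, 1, -1, 1, -1].
(H·H^T)[2][2] = Σ_j H[2][j]·H[2][j] = (1)² + (1)² + (-1)² + (1)² + (-1)² + (-1)² + (-1)² + (1)² + (-1)² + (-1)² + (-1)² + (1)² + (1)² + (1)² + (1)² + (1)² = 1 + 1 + 1 + 1 + 1 + 1 + 1 + 1 + 1 + 1 + 1 + 1 + 1 + 1 + 1 + 1 = 16.
(H·H^T)[13][15] = Σ_j H[13][j]·H[15][j] = (1)·(1) + (-1)·(-1) + (1)·(-1) + (1)·(-1) + (1)·(-1) + (-1)·(-1) + (-1)·(1) + (-1)·(1) + (1)·(1) + (-1)·(-1) + (-1)·(1) + (-1)·(1) + (1)·(1) + (-1)·(-1) + (-1)·(1) + (1)·(-1) = 1 + 1 + -1 + -1 + -1 + 1 + -1 + -1 + 1 + 1 + -1 + -1 + 1 + 1 + -1 + -1 = -2.
Rows 13 and 15 are not orthogonal (dot product = -2 ≠ 0), so H is not a Hadamard matrix.

(2,2) entry = 16; (13,15) entry = -2.


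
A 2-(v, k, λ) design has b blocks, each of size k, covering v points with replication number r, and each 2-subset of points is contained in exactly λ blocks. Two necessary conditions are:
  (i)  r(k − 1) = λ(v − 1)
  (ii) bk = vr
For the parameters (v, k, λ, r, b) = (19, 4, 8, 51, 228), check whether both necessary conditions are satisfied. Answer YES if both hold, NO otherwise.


Condition (i): r(k − 1) = 51·3 = 153; λ(v − 1) = 8·18 = 144. Match? NO.
Condition (ii): bk = 228·4 = 912; vr = 19·51 = 969. Match? NO.
Both conditions hold? NO.

NO


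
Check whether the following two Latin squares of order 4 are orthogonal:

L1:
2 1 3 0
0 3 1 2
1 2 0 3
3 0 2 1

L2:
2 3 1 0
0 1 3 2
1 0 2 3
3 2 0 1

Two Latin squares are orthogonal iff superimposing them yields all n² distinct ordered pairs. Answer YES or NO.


Form the n² = 16 superimposed pairs (L1[i][j], L2[i][j]), row by row (rows and columns indexed from 0):
row 0: (2,2) (1,3) (3,1) (0,0)
row 1: (0,0) (3,1) (1,3) (2,2)
row 2: (1,1) (2,0) (0,2) (3,3)
row 3: (3,3) (0,2) (2,0) (1,1)
Orthogonality requires all 16 pairs distinct.
But the pair (0,0) repeats: cell (0,3) has L1 = 0, L2 = 0, and cell (1,0) has L1 = 0, L2 = 0.
A repeated pair means some other pair never occurs (only 8 distinct pairs out of 16), so the squares are not orthogonal.
Conclusion: NO.

NO


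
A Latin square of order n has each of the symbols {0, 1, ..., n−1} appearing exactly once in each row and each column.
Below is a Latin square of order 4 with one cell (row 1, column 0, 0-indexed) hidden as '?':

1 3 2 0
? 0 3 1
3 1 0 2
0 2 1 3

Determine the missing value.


Row 1 contains symbols [0, 1, 3] — missing [2].
Column 0 contains symbols [0, 1, 3] — missing [2].
The missing symbol must appear in both missing sets; intersection = [2].
Therefore the hidden value is 2.

Missing value = 2.


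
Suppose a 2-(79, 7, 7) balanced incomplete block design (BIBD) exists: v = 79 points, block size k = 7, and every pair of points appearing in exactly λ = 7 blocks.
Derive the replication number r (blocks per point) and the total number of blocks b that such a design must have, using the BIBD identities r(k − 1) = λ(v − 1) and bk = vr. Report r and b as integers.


Any 2-(v, k, λ) BIBD satisfies two necessary conditions:
  (i)  Each point sits in r blocks, and counting incidences through any fixed point gives r(k − 1) = λ(v − 1), so r = λ(v − 1)/(k − 1).
  (ii) Total incidences bk = vr, so b = vr/k.
Step 1: r = λ(v − 1)/(k − 1) = 7·(79 − 1)/(7 − 1) = 7·78/6 = 546/6 = 91.
Step 2: b = vr/k = 79·91/7 = 7189/7 = 1027.
Check integrality: r = 91 ∈ Z ✓, b = 1027 ∈ Z ✓.
(These identities are necessary conditions: they determine r and b for any design with these parameters, but do not by themselves prove that one exists.)

r = 91, b = 1027.


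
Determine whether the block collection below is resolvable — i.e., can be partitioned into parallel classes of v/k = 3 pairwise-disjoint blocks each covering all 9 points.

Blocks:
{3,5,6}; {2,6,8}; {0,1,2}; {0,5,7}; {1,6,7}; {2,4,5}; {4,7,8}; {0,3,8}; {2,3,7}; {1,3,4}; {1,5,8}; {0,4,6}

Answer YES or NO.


v = 9, block size k = 3, number of blocks = 12.
For resolvability, blocks must partition into parallel classes of size v/k = 3.
Total blocks must therefore be a multiple of 3: 12 = 3·4 + 0 ⇒ divisible ✓.
Greedy packing gives 4 candidate class(es). Each should be a full parallel class (size 3, covers all 9 points).
  Class 1 (3 blocks): {3,5,6}; {0,1,2}; {4,7,8}. Points covered: [0, 1, 2, 3, 4, 5, 6, 7, 8].
  Class 2 (3 blocks): {2,6,8}; {0,5,7}; {1,3,4}. Points covered: [0, 1, 2, 3, 4, 5, 6, 7, 8].
  Class 3 (3 blocks): {1,6,7}; {2,4,5}; {0,3,8}. Points covered: [0, 1, 2, 3, 4, 5, 6, 7, 8].
  Class 4 (3 blocks): {2,3,7}; {1,5,8}; {0,4,6}. Points covered: [0, 1, 2, 3, 4, 5, 6, 7, 8].
All classes full (size 3)? YES. All classes cover every point? YES.
Resolvable? YES.

YES


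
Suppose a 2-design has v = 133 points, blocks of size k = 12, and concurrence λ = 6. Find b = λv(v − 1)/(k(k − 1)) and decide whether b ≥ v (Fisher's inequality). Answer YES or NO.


b = λv(v − 1)/(k(k − 1)) = 6·133·132/(12·11) = 105336/132 = 798.
Compare with v = 133: b ≥ v, so Fisher's inequality holds.

YES


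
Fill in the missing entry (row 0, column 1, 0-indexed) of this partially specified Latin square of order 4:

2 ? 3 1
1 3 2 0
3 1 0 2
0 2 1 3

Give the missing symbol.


Row 0 contains symbols [1, 2, 3] — missing [0].
Column 1 contains symbols [1, 2, 3] — missing [0].
The missing symbol must appear in both missing sets; intersection = [0].
Therefore the hidden value is 0.

Missing value = 0.


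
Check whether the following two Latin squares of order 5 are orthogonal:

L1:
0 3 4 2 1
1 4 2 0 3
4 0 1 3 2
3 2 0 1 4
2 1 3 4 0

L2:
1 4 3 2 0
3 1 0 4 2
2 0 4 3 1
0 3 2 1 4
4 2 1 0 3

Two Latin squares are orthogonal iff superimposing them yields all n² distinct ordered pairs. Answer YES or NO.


Form the n² = 25 superimposed pairs (L1[i][j], L2[i][j]), row by row (rows and columns indexed from 0):
row 0: (0,1) (3,4) (4,3) (2,2) (1,0)
row 1: (1,3) (4,1) (2,0) (0,4) (3,2)
row 2: (4,2) (0,0) (1,4) (3,3) (2,1)
row 3: (3,0) (2,3) (0,2) (1,1) (4,4)
row 4: (2,4) (1,2) (3,1) (4,0) (0,3)
Orthogonality requires all 25 pairs distinct.
Check by first coordinate: for each symbol s of L1, list the L2 entries in the n cells where L1 = s; they must all differ.
  L1 = 0: L2 entries (in reading order) 1, 4, 0, 2, 3 — all 5 distinct ✓
  L1 = 1: L2 entries (in reading order) 0, 3, 4, 1, 2 — all 5 distinct ✓
  L1 = 2: L2 entries (in reading order) 2, 0, 1, 3, 4 — all 5 distinct ✓
  L1 = 3: L2 entries (in reading order) 4, 2, 3, 0, 1 — all 5 distinct ✓
  L1 = 4: L2 entries (in reading order) 3, 1, 2, 4, 0 — all 5 distinct ✓
Every symbol of L1 meets every symbol of L2 exactly once, so all 25 pairs are distinct (25 of 25).
Conclusion: YES.

YES


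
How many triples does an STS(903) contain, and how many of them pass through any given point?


An STS(v) is a 2-(v, 3, 1) BIBD: block size k = 3, λ = 1.
Replication: r(k − 1) = λ(v − 1) ⇒ r·2 = 903 − 1 = 902 ⇒ r = 451.
Block count: bk = vr ⇒ b·3 = 903·451 = 407253 ⇒ b = 135751.
(Check via b = v(v − 1)/6 = 903·902/6 = 814506/6 = 135751.)

r = 451, b = 135751.


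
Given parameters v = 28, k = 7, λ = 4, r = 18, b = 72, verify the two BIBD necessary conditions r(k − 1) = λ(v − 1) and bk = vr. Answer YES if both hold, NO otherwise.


Condition (i): r(k − 1) = 18·6 = 108; λ(v − 1) = 4·27 = 108. Match? YES.
Condition (ii): bk = 72·7 = 504; vr = 28·18 = 504. Match? YES.
Both conditions hold? YES.

YES


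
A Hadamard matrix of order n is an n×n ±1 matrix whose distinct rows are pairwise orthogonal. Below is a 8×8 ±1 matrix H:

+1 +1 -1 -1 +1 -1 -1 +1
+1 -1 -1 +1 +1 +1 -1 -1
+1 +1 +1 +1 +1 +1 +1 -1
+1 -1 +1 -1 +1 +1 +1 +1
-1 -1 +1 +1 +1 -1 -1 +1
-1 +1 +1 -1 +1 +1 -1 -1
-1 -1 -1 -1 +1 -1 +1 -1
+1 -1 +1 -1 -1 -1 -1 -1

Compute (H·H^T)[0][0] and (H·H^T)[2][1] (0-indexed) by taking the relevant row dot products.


Row 0 of H: [1, 1, -1, -1, 1, -1, -1, 1].
Row 1 of H: [1, -1, -1, 1, 1, 1, -1, -1].
Row 2 of H: [1, 1, 1, 1, 1, 1, 1, -1].
(H·H^T)[0][0] = Σ_j H[0][j]·H[0][j] = (1)² + (1)² + (-1)² + (-1)² + (1)² + (-1)² + (-1)² + (1)² = 1 + 1 + 1 + 1 + 1 + 1 + 1 + 1 = 8.
(H·H^T)[2][1] = Σ_j H[2][j]·H[1][j] = (1)·(1) + (1)·(-1) + (1)·(-1) + (1)·(1) + (1)·(1) + (1)·(1) + (1)·(-1) + (-1)·(-1) = 1 + -1 + -1 + 1 + 1 + 1 + -1 + 1 = 2.
Rows 2 and 1 are not orthogonal (dot product = 2 ≠ 0), so H is not a Hadamard matrix.

(0,0) entry = 8; (2,1) entry = 2.


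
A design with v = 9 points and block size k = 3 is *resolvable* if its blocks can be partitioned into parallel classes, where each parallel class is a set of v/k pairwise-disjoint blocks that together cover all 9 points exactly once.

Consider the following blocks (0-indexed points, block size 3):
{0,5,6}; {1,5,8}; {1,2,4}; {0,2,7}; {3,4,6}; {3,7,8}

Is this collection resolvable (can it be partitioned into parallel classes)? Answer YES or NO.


v = 9, block size k = 3, number of blocks = 6.
For resolvability, blocks must partition into parallel classes of size v/k = 3.
Total blocks must therefore be a multiple of 3: 6 = 3·2 + 0 ⇒ divisible ✓.
Greedy packing gives 2 candidate class(es). Each should be a full parallel class (size 3, covers all 9 points).
  Class 1 (3 blocks): {0,5,6}; {1,2,4}; {3,7,8}. Points covered: [0, 1, 2, 3, 4, 5, 6, 7, 8].
  Class 2 (3 blocks): {1,5,8}; {0,2,7}; {3,4,6}. Points covered: [0, 1, 2, 3, 4, 5, 6, 7, 8].
All classes full (size 3)? YES. All classes cover every point? YES.
Resolvable? YES.

YES


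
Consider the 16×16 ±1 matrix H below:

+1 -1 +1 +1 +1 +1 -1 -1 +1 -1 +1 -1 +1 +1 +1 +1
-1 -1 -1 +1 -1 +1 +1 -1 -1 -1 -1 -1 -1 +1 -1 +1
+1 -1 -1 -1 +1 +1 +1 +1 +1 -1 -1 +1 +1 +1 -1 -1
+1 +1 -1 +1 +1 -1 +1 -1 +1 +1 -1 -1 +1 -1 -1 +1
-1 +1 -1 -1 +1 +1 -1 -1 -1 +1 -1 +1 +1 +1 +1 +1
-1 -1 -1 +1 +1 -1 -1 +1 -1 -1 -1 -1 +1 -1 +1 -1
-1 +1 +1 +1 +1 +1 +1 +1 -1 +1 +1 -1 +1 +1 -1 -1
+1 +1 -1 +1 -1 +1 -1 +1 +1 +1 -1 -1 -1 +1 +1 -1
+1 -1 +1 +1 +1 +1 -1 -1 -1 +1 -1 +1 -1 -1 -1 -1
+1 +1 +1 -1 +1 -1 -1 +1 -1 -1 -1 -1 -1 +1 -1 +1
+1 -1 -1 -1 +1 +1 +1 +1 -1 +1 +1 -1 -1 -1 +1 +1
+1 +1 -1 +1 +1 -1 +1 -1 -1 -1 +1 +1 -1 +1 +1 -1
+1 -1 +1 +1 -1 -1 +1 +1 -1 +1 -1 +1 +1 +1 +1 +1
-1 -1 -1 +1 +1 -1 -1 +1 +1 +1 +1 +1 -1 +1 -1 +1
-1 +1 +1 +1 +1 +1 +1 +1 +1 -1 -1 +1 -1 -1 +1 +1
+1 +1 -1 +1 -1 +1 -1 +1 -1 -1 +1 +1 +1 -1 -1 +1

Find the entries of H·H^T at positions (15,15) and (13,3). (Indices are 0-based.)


Row 3 of H: [1, 1, -1, 1, 1, -1, 1, -1, 1, 1, -1, -1, 1, -1, -1, 1].
Row 13 of H: [-1, -1, -1, 1, 1, -1, -1, 1, 1, 1, 1, 1, -1, 1, -1, 1].
Row 15 of H: [1, 1, -1, 1, -1, 1, -1, 1, -1, -1, 1, 1, 1, -1, -1, 1].
(H·H^T)[15][15] = Σ_j H[15][j]·H[15][j] = (1)² + (1)² + (-1)² + (1)² + (-1)² + (1)² + (-1)² + (1)² + (-1)² + (-1)² + (1)² + (1)² + (1)² + (-1)² + (-1)² + (1)² = 1 + 1 + 1 + 1 + 1 + 1 + 1 + 1 + 1 + 1 + 1 + 1 + 1 + 1 + 1 + 1 = 16.
(H·H^T)[13][3] = Σ_j H[13][j]·H[3][j] = (-1)·(1) + (-1)·(1) + (-1)·(-1) + (1)·(1) + (1)·(1) + (-1)·(-1) + (-1)·(1) + (1)·(-1) + (1)·(1) + (1)·(1) + (1)·(-1) + (1)·(-1) + (-1)·(1) + (1)·(-1) + (-1)·(-1) + (1)·(1) = -1 + -1 + 1 + 1 + 1 + 1 + -1 + -1 + 1 + 1 + -1 + -1 + -1 + -1 + 1 + 1 = 0.
So rows 13 and 3 are orthogonal; the diagonal entry equals n = 16.

(15,15) entry = 16; (13,3) entry = 0.


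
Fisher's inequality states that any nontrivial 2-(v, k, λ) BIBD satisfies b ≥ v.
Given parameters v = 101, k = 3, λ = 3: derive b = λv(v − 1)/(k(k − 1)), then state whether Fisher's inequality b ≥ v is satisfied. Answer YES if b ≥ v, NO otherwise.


r = λ(v − 1)/(k − 1) = 3·100/2 = 150.
b = vr/k = 101·150/3 = 5050.
Fisher's inequality: b ≥ v ⇔ 5050 ≥ 101? YES.

YES


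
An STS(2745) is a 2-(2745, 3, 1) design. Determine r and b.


An STS(v) is a 2-(v, 3, 1) BIBD: block size k = 3, λ = 1.
Replication: r(k − 1) = λ(v − 1) ⇒ r·2 = 2745 − 1 = 2744 ⇒ r = 1372.
Block count: b = v(v − 1)/6 = 2745·2744/6 = 7532280/6 = 1255380.

r = 1372, b = 1255380.


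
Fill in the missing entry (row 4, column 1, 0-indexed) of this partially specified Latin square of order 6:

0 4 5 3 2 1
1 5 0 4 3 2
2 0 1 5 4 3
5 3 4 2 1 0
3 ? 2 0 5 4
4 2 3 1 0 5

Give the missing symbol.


Row 4 contains symbols [0, 2, 3, 4, 5] — missing [1].
Column 1 contains symbols [0, 2, 3, 4, 5] — missing [1].
The missing symbol must appear in both missing sets; intersection = [1].
Therefore the hidden value is 1.

Missing value = 1.


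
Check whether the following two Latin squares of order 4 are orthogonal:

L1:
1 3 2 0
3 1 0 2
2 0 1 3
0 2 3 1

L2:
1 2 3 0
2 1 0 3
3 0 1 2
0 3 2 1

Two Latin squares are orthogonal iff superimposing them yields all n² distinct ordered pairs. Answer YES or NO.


Form the n² = 16 superimposed pairs (L1[i][j], L2[i][j]), row by row (rows and columns indexed from 0):
row 0: (1,1) (3,2) (2,3) (0,0)
row 1: (3,2) (1,1) (0,0) (2,3)
row 2: (2,3) (0,0) (1,1) (3,2)
row 3: (0,0) (2,3) (3,2) (1,1)
Orthogonality requires all 16 pairs distinct.
But the pair (3,2) repeats: cell (0,1) has L1 = 3, L2 = 2, and cell (1,0) has L1 = 3, L2 = 2.
A repeated pair means some other pair never occurs (only 4 distinct pairs out of 16), so the squares are not orthogonal.
Conclusion: NO.

NO


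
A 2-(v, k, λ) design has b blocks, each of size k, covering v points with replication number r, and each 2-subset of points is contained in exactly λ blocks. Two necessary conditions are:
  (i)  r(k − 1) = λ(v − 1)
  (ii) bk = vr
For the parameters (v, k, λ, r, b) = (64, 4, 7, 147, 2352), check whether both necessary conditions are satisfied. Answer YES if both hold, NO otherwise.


Condition (i): r(k − 1) = 147·3 = 441; λ(v − 1) = 7·63 = 441. Match? YES.
Condition (ii): bk = 2352·4 = 9408; vr = 64·147 = 9408. Match? YES.
Both conditions hold? YES.

YES


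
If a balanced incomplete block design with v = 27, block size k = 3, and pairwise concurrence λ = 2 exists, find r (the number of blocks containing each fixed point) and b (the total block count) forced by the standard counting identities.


Any 2-(v, k, λ) BIBD satisfies two necessary conditions:
  (i)  Each point sits in r blocks, and counting incidences through any fixed point gives r(k − 1) = λ(v − 1), so r = λ(v − 1)/(k − 1).
  (ii) Total incidences bk = vr, so b = vr/k.
Step 1: r = λ(v − 1)/(k − 1) = 2·(27 − 1)/(3 − 1) = 2·26/2 = 52/2 = 26.
Step 2: b = vr/k = 27·26/3 = 702/3 = 234.
Check integrality: r = 26 ∈ Z ✓, b = 234 ∈ Z ✓.
(These identities are necessary conditions: they determine r and b for any design with these parameters, but do not by themselves prove that one exists.)

r = 26, b = 234.
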